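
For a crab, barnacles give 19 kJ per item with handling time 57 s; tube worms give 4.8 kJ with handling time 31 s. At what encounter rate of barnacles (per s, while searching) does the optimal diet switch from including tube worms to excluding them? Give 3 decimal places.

0.015 per s

Drop tube worms once their profitability E₂/h₂ falls below the rate achievable on barnacles alone: E₂/h₂ = λE₁/(1 + λh₁).
Solve for λ: λE₁h₂ = E₂(1 + λh₁) → λ(E₁h₂ − E₂h₁) = E₂ → λ = E₂/(E₁h₂ − E₂h₁).
λ = 4.8/(19×31 − 4.8×57) = 4.8/315.4 = 0.01522 per s.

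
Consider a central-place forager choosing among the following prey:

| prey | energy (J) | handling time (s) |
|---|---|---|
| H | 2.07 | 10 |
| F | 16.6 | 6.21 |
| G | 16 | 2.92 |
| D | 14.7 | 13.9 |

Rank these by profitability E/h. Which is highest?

G

Profitability E/h (J/s): H = 2.07/10 = 0.207, F = 16.6/6.21 = 2.67, G = 16/2.92 = 5.48, D = 14.7/13.9 = 1.06.
Ranked: G > F > D > H.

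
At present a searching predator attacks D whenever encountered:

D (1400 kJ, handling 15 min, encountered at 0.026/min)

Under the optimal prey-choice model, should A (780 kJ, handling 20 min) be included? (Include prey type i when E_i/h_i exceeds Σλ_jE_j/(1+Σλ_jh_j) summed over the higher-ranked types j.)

Intake rate on the current diet: R = (0.026×1400) / (1 + 0.026×15) = 36.4/1.39 = 26.19 kJ/min.
Profitability of A: 780/20 = 39 kJ/min.
Since 39 > R, including A increases the long-run rate.

Yes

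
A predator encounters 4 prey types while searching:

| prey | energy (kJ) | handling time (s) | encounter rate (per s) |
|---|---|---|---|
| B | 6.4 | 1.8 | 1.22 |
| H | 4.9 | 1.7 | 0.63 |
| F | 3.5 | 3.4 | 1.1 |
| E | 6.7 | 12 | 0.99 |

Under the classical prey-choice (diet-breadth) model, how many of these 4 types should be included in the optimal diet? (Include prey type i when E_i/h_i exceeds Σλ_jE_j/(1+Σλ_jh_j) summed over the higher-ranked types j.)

E/h in descending order: B 3.56, H 2.88, F 1.03, E 0.558 kJ/s. The optimal diet is the largest prefix of this list for which every included type satisfies E_i/h_i > R on the types above it.
Rate on top 1: 2.443. H: 2.88 > 2.443 → include.
Rate on top 2: 2.553. F: 1.03 < 2.553 → exclude; stop.
Optimal diet: B, H — 2 of 4 types.

2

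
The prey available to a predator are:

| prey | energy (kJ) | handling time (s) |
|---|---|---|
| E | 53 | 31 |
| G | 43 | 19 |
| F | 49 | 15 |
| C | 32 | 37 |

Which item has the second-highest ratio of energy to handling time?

Profitability E/h (kJ/s): E = 53/31 = 1.71, G = 43/19 = 2.26, F = 49/15 = 3.27, C = 32/37 = 0.865.
Ranked: F > G > E > C.

G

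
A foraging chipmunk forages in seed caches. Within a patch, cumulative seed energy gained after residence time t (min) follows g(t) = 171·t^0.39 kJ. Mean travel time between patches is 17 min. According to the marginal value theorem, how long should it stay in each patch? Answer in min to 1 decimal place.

10.9 min

Optimal t* satisfies g'(t*) = g(t*)/(T + t*).
g'(t) = 0.39·171·t^-0.61. Setting 0.39·171·t^-0.61 = 171·t^0.39/(17+t) gives 0.39(17+t) = t, so 0.61·t = 0.39×17.
t* = 0.39×17/0.61 = 10.87 min.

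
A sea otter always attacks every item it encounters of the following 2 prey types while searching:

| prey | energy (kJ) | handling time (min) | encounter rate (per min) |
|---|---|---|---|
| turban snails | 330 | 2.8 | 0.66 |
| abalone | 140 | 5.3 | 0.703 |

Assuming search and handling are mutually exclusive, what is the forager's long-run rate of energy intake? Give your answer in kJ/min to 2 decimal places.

48.10 kJ/min

Energy encountered per unit search time: 0.66×330 + 0.703×140 = 316.2 kJ/min.
Handling time per unit search time: 0.66×2.8 + 0.703×5.3 = 5.574.
Rate = 316.2/(1 + 5.574) = 48.1 kJ/min.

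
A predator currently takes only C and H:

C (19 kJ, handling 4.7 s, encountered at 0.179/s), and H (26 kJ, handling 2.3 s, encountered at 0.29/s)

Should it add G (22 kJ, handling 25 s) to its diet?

No

Current rate: (0.179×19 + 0.29×26)/(1 + 0.179×4.7 + 0.29×2.3) = 4.362 kJ/s.
G: E/h = 22/25 = 0.88 kJ/s.
0.88 < 4.362, so adding G would lower the average — exclude it.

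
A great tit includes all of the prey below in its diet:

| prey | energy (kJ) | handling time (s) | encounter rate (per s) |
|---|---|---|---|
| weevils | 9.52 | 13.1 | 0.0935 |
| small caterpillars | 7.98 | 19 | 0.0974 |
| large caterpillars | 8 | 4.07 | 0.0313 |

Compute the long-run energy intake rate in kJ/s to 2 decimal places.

0.46 kJ/s

R = (0.0935×9.52 + 0.0974×7.98 + 0.0313×8) / (1 + 0.0935×13.1 + 0.0974×19 + 0.0313×4.07) = 1.918/4.203 = 0.4563 kJ/s.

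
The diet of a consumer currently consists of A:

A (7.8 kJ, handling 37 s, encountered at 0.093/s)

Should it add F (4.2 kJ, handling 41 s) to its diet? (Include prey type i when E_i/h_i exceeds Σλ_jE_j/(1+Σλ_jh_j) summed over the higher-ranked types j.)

No

On A alone, R = ΣλE/(1+Σλh) = 0.7254/4.441 = 0.1633 kJ/s.
F: E/h = 4.2/41 = 0.1024 kJ/s.
Since 0.1024 < R, time spent handling F is better spent searching.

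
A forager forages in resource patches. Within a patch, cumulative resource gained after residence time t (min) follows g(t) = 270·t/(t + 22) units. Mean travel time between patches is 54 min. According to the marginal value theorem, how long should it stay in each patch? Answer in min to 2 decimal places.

34.47 min

Optimal t* satisfies g'(t*) = g(t*)/(T + t*).
g'(t) = 270·22/(t + 22)². Setting 270·22/(t+22)² = 270t/[(t+22)(54+t)] gives 22(54+t) = t(t+22), so t² = 22×54 = 1188.
t* = √1188 = 34.47 min.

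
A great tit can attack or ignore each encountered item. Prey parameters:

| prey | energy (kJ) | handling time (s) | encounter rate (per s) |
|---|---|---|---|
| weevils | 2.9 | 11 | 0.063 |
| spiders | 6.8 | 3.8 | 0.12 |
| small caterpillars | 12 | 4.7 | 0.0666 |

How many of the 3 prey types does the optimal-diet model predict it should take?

E/h in descending order: small caterpillars 2.55, spiders 1.79, weevils 0.264 kJ/s. The optimal diet is the largest prefix of this list for which every included type satisfies E_i/h_i > R on the types above it.
Rate on top 1: 0.6087. spiders: 1.79 > 0.6087 → include.
Rate on top 2: 0.913. weevils: 0.264 < 0.913 → exclude; stop.
Optimal diet: small caterpillars, spiders — 2 of 3 types.

2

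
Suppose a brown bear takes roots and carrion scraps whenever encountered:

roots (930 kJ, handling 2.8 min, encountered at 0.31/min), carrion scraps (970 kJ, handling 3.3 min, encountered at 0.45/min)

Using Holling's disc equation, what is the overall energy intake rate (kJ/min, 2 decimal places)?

216.16 kJ/min

Energy encountered per unit search time: 0.31×930 + 0.45×970 = 724.8 kJ/min.
Handling time per unit search time: 0.31×2.8 + 0.45×3.3 = 2.353.
Rate = 724.8/(1 + 2.353) = 216.2 kJ/min.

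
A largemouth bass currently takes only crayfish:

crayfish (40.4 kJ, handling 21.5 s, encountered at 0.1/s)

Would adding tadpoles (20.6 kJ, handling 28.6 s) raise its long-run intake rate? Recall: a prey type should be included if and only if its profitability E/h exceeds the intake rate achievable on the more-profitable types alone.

No

Intake rate on the current diet: R = (0.1×40.4) / (1 + 0.1×21.5) = 4.04/3.15 = 1.283 kJ/s.
tadpoles: E/h = 20.6/28.6 = 0.7203 kJ/s.
0.7203 < 1.283, so adding tadpoles would lower the average — exclude it.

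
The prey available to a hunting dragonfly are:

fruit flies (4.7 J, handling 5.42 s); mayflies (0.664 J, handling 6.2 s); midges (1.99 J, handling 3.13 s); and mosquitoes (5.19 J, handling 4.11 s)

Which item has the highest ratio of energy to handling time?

mosquitoes

Profitability E/h (J/s): fruit flies = 4.7/5.42 = 0.867, mayflies = 0.664/6.2 = 0.107, midges = 1.99/3.13 = 0.636, mosquitoes = 5.19/4.11 = 1.26.
Ranked: mosquitoes > fruit flies > midges > mayflies.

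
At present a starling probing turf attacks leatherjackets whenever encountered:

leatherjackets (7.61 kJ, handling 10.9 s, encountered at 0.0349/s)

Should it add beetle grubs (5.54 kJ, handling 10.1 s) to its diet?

Yes

Intake rate on the current diet: R = (0.0349×7.61) / (1 + 0.0349×10.9) = 0.2656/1.38 = 0.1924 kJ/s.
beetle grubs: E/h = 5.54/10.1 = 0.5485 kJ/s.
Since 0.5485 > R, including beetle grubs increases the long-run rate.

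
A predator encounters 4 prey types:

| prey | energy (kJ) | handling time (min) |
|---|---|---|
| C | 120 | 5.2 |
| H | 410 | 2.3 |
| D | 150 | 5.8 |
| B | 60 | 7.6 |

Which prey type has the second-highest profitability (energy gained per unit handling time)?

D

Profitability E/h (kJ/min): C = 120/5.2 = 23.1, H = 410/2.3 = 178, D = 150/5.8 = 25.9, B = 60/7.6 = 7.89.
Ranked: H > D > C > B.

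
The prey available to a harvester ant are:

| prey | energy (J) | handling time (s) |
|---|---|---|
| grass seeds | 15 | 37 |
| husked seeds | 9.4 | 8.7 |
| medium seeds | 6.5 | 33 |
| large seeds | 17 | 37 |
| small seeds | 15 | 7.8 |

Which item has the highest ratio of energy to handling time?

small seeds

In descending order of E/h:
small seeds: 15/7.8 = 1.92 J/s
husked seeds: 9.4/8.7 = 1.08 J/s
large seeds: 17/37 = 0.459 J/s
grass seeds: 15/37 = 0.405 J/s
medium seeds: 6.5/33 = 0.197 J/s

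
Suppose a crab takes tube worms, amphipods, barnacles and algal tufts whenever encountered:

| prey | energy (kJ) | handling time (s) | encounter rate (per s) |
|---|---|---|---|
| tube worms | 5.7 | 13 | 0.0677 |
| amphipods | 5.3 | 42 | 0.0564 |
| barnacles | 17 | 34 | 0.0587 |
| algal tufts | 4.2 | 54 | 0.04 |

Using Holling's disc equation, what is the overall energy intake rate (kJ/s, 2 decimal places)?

Energy encountered per unit search time: 0.0677×5.7 + 0.0564×5.3 + 0.0587×17 + 0.04×4.2 = 1.851 kJ/s.
Handling time per unit search time: 0.0677×13 + 0.0564×42 + 0.0587×34 + 0.04×54 = 7.405.
Rate = 1.851/(1 + 7.405) = 0.2202 kJ/s.

0.22 kJ/s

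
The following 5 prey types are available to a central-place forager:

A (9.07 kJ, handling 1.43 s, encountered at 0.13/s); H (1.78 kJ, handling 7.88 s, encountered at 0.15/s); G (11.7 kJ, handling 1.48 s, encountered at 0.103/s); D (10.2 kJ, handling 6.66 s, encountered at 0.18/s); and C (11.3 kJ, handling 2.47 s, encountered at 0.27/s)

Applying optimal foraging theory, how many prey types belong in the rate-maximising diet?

3

Profitabilities (E/h, kJ/s): G 7.91, A 6.34, C 4.57, D 1.53, H 0.226. Add prey in this order while the next type's profitability exceeds the intake rate on those already taken.
Rate on top 1: 1.046. A: 6.34 > 1.046 → include.
Rate on top 2: 1.781. C: 4.57 > 1.781 → include.
Rate on top 3: 2.71. D: 1.53 < 2.71 → exclude; stop.
Optimal diet: G, A, C — 3 of 5 types.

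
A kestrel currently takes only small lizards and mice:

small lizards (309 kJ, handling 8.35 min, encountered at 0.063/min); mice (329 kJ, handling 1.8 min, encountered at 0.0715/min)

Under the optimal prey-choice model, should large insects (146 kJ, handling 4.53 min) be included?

Intake rate on the current diet: R = (0.063×309 + 0.0715×329) / (1 + 0.063×8.35 + 0.0715×1.8) = 42.99/1.655 = 25.98 kJ/min.
large insects: E/h = 146/4.53 = 32.23 kJ/min.
Since 32.23 > R, including large insects increases the long-run rate.

Yes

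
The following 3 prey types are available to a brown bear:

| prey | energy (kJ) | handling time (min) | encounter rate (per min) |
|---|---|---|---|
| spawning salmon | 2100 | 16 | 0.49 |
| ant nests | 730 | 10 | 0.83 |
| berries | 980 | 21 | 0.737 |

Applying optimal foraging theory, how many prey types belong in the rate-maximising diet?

Rank by E/h (kJ/min): spawning salmon 131, ant nests 73, berries 46.7. Include each in turn until the next type's E/h falls below the running intake rate.
Rate on top 1: 116.4. ant nests: 73 < 116.4 → exclude; stop.
Optimal diet: spawning salmon — 1 of 3 types.

1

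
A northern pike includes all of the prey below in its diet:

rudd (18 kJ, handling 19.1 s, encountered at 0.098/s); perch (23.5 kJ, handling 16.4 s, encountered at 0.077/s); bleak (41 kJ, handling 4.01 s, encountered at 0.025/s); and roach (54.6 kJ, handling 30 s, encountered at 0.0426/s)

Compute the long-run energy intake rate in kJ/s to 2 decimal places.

1.26 kJ/s

Energy encountered per unit search time: 0.098×18 + 0.077×23.5 + 0.025×41 + 0.0426×54.6 = 6.924 kJ/s.
Handling time per unit search time: 0.098×19.1 + 0.077×16.4 + 0.025×4.01 + 0.0426×30 = 4.513.
Rate = 6.924/(1 + 4.513) = 1.256 kJ/s.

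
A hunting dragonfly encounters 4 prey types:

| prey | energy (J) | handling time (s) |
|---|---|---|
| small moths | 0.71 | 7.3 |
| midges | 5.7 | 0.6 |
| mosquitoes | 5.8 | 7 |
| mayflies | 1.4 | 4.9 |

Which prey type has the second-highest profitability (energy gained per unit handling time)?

mosquitoes

Profitability E/h (J/s): small moths = 0.71/7.3 = 0.0973, midges = 5.7/0.6 = 9.5, mosquitoes = 5.8/7 = 0.829, mayflies = 1.4/4.9 = 0.286.
Ranked: midges > mosquitoes > mayflies > small moths.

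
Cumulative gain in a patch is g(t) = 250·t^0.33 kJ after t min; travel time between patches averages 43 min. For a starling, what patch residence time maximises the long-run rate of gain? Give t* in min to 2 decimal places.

21.18 min

Maximise g(t)/(T+t): set derivative to zero → g'(t)(T+t) = g(t).
g'(t) = 0.33·250·t^-0.67. Setting 0.33·250·t^-0.67 = 250·t^0.33/(43+t) gives 0.33(43+t) = t, so 0.67·t = 0.33×43.
t* = 0.33×43/0.67 = 21.18 min.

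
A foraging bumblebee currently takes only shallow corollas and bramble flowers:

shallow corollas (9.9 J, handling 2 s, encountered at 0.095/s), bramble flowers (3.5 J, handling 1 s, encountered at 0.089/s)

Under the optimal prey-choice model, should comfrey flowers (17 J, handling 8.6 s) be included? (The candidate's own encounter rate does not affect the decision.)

Yes

Intake rate on the current diet: R = (0.095×9.9 + 0.089×3.5) / (1 + 0.095×2 + 0.089×1) = 1.252/1.279 = 0.9789 J/s.
Profitability of comfrey flowers: 17/8.6 = 1.977 J/s.
1.977 > 0.9789, so adding comfrey flowers raises the average — include it.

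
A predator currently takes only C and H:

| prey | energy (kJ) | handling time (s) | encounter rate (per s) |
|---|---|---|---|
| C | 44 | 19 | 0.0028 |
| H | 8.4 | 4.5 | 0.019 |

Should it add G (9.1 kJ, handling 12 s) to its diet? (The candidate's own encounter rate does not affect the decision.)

Yes

Intake rate on the current diet: R = (0.0028×44 + 0.019×8.4) / (1 + 0.0028×19 + 0.019×4.5) = 0.2828/1.139 = 0.2484 kJ/s.
Profitability of G: 9.1/12 = 0.7583 kJ/s.
0.7583 > 0.2484, so adding G raises the average — include it.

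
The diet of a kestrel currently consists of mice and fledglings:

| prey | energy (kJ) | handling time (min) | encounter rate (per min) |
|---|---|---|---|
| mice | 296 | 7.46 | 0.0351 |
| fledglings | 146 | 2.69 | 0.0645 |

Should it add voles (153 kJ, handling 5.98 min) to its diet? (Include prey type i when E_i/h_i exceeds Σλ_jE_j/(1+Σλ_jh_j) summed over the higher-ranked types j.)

Intake rate on the current diet: R = (0.0351×296 + 0.0645×146) / (1 + 0.0351×7.46 + 0.0645×2.69) = 19.81/1.435 = 13.8 kJ/min.
voles: E/h = 153/5.98 = 25.59 kJ/min.
25.59 > 13.8, so adding voles raises the average — include it.

Yes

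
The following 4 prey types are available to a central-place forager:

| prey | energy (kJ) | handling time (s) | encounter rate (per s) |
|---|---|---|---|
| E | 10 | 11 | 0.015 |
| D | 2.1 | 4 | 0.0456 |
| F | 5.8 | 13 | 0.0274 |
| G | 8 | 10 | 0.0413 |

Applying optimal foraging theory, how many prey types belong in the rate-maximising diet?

E/h in descending order: E 0.909, G 0.8, D 0.525, F 0.446 kJ/s. The optimal diet is the largest prefix of this list for which every included type satisfies E_i/h_i > R on the types above it.
Rate on top 1: 0.1288. G: 0.8 > 0.1288 → include.
Rate on top 2: 0.3044. D: 0.525 > 0.3044 → include.
Rate on top 3: 0.3273. F: 0.446 > 0.3273 → include.
Optimal diet: E, G, D, F — 4 of 4 types.

4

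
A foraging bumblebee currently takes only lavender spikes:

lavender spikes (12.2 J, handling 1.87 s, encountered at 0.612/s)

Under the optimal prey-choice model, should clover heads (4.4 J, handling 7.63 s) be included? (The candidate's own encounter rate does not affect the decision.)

Current rate: (0.612×12.2)/(1 + 0.612×1.87) = 3.482 J/s.
clover heads: E/h = 4.4/7.63 = 0.5767 J/s.
0.5767 < 3.482, so adding clover heads would lower the average — exclude it.

No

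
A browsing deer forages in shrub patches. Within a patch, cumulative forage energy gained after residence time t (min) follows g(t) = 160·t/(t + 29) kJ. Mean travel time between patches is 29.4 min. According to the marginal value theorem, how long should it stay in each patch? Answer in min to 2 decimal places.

Optimal t* satisfies g'(t*) = g(t*)/(T + t*).
g'(t) = 160·29/(t + 29)². Setting 160·29/(t+29)² = 160t/[(t+29)(29.4+t)] gives 29(29.4+t) = t(t+29), so t² = 29×29.4 = 852.6.
t* = √852.6 = 29.2 min.

29.20 min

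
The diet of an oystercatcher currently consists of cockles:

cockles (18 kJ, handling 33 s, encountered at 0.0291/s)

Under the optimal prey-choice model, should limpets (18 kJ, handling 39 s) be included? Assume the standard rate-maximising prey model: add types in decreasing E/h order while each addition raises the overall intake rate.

On cockles alone, R = ΣλE/(1+Σλh) = 0.5238/1.96 = 0.2672 kJ/s.
limpets: E/h = 18/39 = 0.4615 kJ/s.
0.4615 > 0.2672, so adding limpets raises the average — include it.

Yes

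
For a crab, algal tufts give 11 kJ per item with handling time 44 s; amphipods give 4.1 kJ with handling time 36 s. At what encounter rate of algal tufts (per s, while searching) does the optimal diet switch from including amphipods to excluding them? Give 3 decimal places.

At the threshold, the rate on algal tufts alone equals the profitability of amphipods: λ·11/(1 + λ·44) = 4.1/36 = 0.1139.
Rearranging, λ(11 − 0.1139×44) = 0.1139, so λ = 0.1139/5.989 = 0.01902 per s.

0.019 per s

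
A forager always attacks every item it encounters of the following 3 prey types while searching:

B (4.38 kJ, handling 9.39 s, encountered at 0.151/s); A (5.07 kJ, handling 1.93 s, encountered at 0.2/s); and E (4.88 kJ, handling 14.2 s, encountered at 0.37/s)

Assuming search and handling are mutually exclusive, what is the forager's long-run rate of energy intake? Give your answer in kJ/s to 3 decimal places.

Energy encountered per unit search time: 0.151×4.38 + 0.2×5.07 + 0.37×4.88 = 3.481 kJ/s.
Handling time per unit search time: 0.151×9.39 + 0.2×1.93 + 0.37×14.2 = 7.058.
Rate = 3.481/(1 + 7.058) = 0.432 kJ/s.

0.432 kJ/s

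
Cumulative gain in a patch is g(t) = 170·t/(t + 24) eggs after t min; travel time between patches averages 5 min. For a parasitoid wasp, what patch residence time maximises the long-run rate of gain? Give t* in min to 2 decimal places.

10.95 min

Optimal t* satisfies g'(t*) = g(t*)/(T + t*).
g'(t) = 170·24/(t + 24)². Setting 170·24/(t+24)² = 170t/[(t+24)(5+t)] gives 24(5+t) = t(t+24), so t² = 24×5 = 120.
t* = √120 = 10.95 min.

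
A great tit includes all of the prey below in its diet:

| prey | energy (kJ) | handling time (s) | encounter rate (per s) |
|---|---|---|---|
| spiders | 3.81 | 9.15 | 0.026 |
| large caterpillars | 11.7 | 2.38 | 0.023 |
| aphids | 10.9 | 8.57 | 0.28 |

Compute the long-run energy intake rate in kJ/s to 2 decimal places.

Energy encountered per unit search time: 0.026×3.81 + 0.023×11.7 + 0.28×10.9 = 3.42 kJ/s.
Handling time per unit search time: 0.026×9.15 + 0.023×2.38 + 0.28×8.57 = 2.692.
Rate = 3.42/(1 + 2.692) = 0.9263 kJ/s.

0.93 kJ/s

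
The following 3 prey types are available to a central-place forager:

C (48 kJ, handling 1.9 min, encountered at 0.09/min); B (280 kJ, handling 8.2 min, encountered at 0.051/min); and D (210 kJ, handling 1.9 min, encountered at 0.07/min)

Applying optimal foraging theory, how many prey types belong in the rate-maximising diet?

3

Profitabilities (E/h, kJ/min): D 111, B 34.1, C 25.3. Add prey in this order while the next type's profitability exceeds the intake rate on those already taken.
Rate on top 1: 12.97. B: 34.1 > 12.97 → include.
Rate on top 2: 18.68. C: 25.3 > 18.68 → include.
Optimal diet: D, B, C — 3 of 3 types.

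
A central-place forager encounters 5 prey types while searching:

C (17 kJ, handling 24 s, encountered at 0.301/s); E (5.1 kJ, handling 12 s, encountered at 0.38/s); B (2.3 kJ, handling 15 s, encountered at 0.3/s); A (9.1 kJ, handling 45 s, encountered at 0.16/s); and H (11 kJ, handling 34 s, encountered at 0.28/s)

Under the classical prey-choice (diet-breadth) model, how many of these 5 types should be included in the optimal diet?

E/h in descending order: C 0.708, E 0.425, H 0.324, A 0.202, B 0.153 kJ/s. The optimal diet is the largest prefix of this list for which every included type satisfies E_i/h_i > R on the types above it.
Rate on top 1: 0.6222. E: 0.425 < 0.6222 → exclude; stop.
Optimal diet: C — 1 of 5 types.

1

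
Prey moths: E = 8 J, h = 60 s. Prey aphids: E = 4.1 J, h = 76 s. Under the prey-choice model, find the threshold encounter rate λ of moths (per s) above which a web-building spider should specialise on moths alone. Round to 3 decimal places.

At the threshold, the rate on moths alone equals the profitability of aphids: λ·8/(1 + λ·60) = 4.1/76 = 0.05395.
Rearranging, λ(8 − 0.05395×60) = 0.05395, so λ = 0.05395/4.763 = 0.01133 per s.

0.011 per s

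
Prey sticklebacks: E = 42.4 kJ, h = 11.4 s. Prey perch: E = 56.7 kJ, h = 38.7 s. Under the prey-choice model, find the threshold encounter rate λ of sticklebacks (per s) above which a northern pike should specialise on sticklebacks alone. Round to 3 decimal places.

0.057 per s

Drop perch once their profitability E₂/h₂ falls below the rate achievable on sticklebacks alone: E₂/h₂ = λE₁/(1 + λh₁).
Solve for λ: λE₁h₂ = E₂(1 + λh₁) → λ(E₁h₂ − E₂h₁) = E₂ → λ = E₂/(E₁h₂ − E₂h₁).
λ = 56.7/(42.4×38.7 − 56.7×11.4) = 56.7/994.5 = 0.05701 per s.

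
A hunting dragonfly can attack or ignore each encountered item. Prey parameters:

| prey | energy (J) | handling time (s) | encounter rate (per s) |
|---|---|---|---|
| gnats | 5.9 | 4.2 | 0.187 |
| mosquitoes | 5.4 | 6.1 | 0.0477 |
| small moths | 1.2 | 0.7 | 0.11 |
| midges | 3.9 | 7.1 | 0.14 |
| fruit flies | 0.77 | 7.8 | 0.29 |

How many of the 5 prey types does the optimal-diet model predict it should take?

Rank by E/h (J/s): small moths 1.71, gnats 1.4, mosquitoes 0.885, midges 0.549, fruit flies 0.0987. Include each in turn until the next type's E/h falls below the running intake rate.
Rate on top 1: 0.1226. gnats: 1.4 > 0.1226 → include.
Rate on top 2: 0.6633. mosquitoes: 0.885 > 0.6633 → include.
Rate on top 3: 0.6933. midges: 0.549 < 0.6933 → exclude; stop.
Optimal diet: small moths, gnats, mosquitoes — 3 of 5 types.

3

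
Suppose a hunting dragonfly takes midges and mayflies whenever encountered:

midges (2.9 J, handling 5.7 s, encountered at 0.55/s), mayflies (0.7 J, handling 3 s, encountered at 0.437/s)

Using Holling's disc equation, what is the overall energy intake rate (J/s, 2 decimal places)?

R = Σλ_iE_i / (1 + Σλ_ih_i)
Numerator: 0.55×2.9 + 0.437×0.7 = 1.901
Denominator: 1 + 0.55×5.7 + 0.437×3 = 5.446
R = 1.901/5.446 = 0.349 J/s

0.35 J/s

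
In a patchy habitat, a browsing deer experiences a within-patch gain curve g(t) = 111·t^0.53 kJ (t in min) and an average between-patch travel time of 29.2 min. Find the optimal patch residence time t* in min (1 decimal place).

32.9 min

Maximise g(t)/(T+t): set derivative to zero → g'(t)(T+t) = g(t).
g'(t) = 0.53·111·t^-0.47. Setting 0.53·111·t^-0.47 = 111·t^0.53/(29.2+t) gives 0.53(29.2+t) = t, so 0.47·t = 0.53×29.2.
t* = 0.53×29.2/0.47 = 32.93 min.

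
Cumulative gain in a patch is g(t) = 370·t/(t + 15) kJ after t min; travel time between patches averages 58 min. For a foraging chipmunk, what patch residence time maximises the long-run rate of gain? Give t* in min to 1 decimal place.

By the marginal value theorem, leave when the instantaneous gain rate g'(t) equals the habitat-wide average g(t)/(T + t).
g'(t) = 370·15/(t + 15)². Setting 370·15/(t+15)² = 370t/[(t+15)(58+t)] gives 15(58+t) = t(t+15), so t² = 15×58 = 870.
t* = √870 = 29.5 min.

29.5 min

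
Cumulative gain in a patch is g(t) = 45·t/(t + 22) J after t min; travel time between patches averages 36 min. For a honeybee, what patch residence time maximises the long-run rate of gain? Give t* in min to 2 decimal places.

28.14 min

Optimal t* satisfies g'(t*) = g(t*)/(T + t*).
g'(t) = 45·22/(t + 22)². Setting 45·22/(t+22)² = 45t/[(t+22)(36+t)] gives 22(36+t) = t(t+22), so t² = 22×36 = 792.
t* = √792 = 28.14 min.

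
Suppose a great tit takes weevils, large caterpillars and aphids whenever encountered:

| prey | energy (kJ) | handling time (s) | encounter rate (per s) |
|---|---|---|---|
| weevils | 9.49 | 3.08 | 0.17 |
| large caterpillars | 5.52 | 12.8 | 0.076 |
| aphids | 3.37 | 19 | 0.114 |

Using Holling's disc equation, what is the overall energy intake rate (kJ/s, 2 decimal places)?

R = Σλ_iE_i / (1 + Σλ_ih_i)
Numerator: 0.17×9.49 + 0.076×5.52 + 0.114×3.37 = 2.417
Denominator: 1 + 0.17×3.08 + 0.076×12.8 + 0.114×19 = 4.662
R = 2.417/4.662 = 0.5184 kJ/s

0.52 kJ/s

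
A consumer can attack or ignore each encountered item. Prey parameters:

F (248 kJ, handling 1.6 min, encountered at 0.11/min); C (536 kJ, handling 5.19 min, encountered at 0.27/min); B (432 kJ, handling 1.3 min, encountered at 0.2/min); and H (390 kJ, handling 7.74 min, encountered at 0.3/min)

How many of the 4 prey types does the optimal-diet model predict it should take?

Profitabilities (E/h, kJ/min): B 332, F 155, C 103, H 50.4. Add prey in this order while the next type's profitability exceeds the intake rate on those already taken.
Rate on top 1: 68.57. F: 155 > 68.57 → include.
Rate on top 2: 79.16. C: 103 > 79.16 → include.
Rate on top 3: 91.07. H: 50.4 < 91.07 → exclude; stop.
Optimal diet: B, F, C — 3 of 4 types.

3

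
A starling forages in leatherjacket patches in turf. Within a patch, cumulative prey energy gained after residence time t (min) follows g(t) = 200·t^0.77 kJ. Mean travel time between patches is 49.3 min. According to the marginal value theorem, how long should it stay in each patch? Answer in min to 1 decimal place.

165.0 min

By the marginal value theorem, leave when the instantaneous gain rate g'(t) equals the habitat-wide average g(t)/(T + t).
g'(t) = 0.77·200·t^-0.23. Setting 0.77·200·t^-0.23 = 200·t^0.77/(49.3+t) gives 0.77(49.3+t) = t, so 0.23·t = 0.77×49.3.
t* = 0.77×49.3/0.23 = 165 min.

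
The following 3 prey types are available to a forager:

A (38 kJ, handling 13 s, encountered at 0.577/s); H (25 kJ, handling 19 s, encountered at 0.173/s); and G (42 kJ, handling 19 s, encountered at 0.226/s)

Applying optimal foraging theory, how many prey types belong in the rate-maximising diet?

Profitabilities (E/h, kJ/s): A 2.92, G 2.21, H 1.32. Add prey in this order while the next type's profitability exceeds the intake rate on those already taken.
Rate on top 1: 2.579. G: 2.21 < 2.579 → exclude; stop.
Optimal diet: A — 1 of 3 types.

1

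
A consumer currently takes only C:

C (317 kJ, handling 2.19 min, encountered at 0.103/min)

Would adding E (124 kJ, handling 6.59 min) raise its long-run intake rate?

Current rate: (0.103×317)/(1 + 0.103×2.19) = 26.64 kJ/min.
E: E/h = 124/6.59 = 18.82 kJ/min.
Since 18.82 < R, time spent handling E is better spent searching.

No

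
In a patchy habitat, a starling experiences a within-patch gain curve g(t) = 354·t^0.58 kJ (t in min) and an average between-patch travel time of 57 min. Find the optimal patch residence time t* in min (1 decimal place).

By the marginal value theorem, leave when the instantaneous gain rate g'(t) equals the habitat-wide average g(t)/(T + t).
g'(t) = 0.58·354·t^-0.42. Setting 0.58·354·t^-0.42 = 354·t^0.58/(57+t) gives 0.58(57+t) = t, so 0.42·t = 0.58×57.
t* = 0.58×57/0.42 = 78.71 min.

78.7 min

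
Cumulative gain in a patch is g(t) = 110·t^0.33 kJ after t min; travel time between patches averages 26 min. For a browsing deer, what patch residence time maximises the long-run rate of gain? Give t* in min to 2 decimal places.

Maximise g(t)/(T+t): set derivative to zero → g'(t)(T+t) = g(t).
g'(t) = 0.33·110·t^-0.67. Setting 0.33·110·t^-0.67 = 110·t^0.33/(26+t) gives 0.33(26+t) = t, so 0.67·t = 0.33×26.
t* = 0.33×26/0.67 = 12.81 min.

12.81 min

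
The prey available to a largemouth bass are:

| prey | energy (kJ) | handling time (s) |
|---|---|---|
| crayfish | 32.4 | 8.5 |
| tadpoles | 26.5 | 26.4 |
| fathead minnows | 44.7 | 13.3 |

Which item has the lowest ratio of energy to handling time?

tadpoles

Profitability E/h (kJ/s): crayfish = 32.4/8.5 = 3.81, tadpoles = 26.5/26.4 = 1, fathead minnows = 44.7/13.3 = 3.36.
Ranked: crayfish > fathead minnows > tadpoles.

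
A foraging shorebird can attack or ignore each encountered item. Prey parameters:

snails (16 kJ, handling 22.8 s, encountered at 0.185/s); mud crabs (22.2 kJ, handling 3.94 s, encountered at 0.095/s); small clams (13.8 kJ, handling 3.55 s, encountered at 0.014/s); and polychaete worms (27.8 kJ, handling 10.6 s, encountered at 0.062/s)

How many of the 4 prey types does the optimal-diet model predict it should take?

Profitabilities (E/h, kJ/s): mud crabs 5.63, small clams 3.89, polychaete worms 2.62, snails 0.702. Add prey in this order while the next type's profitability exceeds the intake rate on those already taken.
Rate on top 1: 1.535. small clams: 3.89 > 1.535 → include.
Rate on top 2: 1.617. polychaete worms: 2.62 > 1.617 → include.
Rate on top 3: 1.934. snails: 0.702 < 1.934 → exclude; stop.
Optimal diet: mud crabs, small clams, polychaete worms — 3 of 4 types.

3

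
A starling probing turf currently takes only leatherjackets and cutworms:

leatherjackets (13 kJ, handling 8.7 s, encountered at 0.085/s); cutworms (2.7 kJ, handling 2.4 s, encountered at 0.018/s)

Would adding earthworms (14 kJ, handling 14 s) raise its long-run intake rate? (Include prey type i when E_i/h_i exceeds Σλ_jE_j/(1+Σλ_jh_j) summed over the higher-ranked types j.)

Yes

Current rate: (0.085×13 + 0.018×2.7)/(1 + 0.085×8.7 + 0.018×2.4) = 0.6471 kJ/s.
Profitability of earthworms: 14/14 = 1 kJ/s.
1 > 0.6471, so adding earthworms raises the average — include it.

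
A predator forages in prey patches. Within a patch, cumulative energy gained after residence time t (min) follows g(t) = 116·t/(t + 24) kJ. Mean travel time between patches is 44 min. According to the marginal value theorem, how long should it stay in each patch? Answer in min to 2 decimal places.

By the marginal value theorem, leave when the instantaneous gain rate g'(t) equals the habitat-wide average g(t)/(T + t).
g'(t) = 116·24/(t + 24)². Setting 116·24/(t+24)² = 116t/[(t+24)(44+t)] gives 24(44+t) = t(t+24), so t² = 24×44 = 1056.
t* = √1056 = 32.5 min.

32.50 min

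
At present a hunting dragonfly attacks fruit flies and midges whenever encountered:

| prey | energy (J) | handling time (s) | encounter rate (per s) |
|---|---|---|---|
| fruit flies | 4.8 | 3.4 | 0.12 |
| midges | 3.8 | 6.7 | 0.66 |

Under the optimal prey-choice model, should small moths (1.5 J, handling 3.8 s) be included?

No

Intake rate on the current diet: R = (0.12×4.8 + 0.66×3.8) / (1 + 0.12×3.4 + 0.66×6.7) = 3.084/5.83 = 0.529 J/s.
Profitability of small moths: 1.5/3.8 = 0.3947 J/s.
0.3947 < 0.529, so adding small moths would lower the average — exclude it.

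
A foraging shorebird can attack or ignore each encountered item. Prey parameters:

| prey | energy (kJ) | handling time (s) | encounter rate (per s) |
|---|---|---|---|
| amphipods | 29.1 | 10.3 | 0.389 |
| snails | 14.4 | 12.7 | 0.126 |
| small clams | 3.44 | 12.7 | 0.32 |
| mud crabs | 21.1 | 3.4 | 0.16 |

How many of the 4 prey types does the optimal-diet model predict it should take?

E/h in descending order: mud crabs 6.21, amphipods 2.83, snails 1.13, small clams 0.271 kJ/s. The optimal diet is the largest prefix of this list for which every included type satisfies E_i/h_i > R on the types above it.
Rate on top 1: 2.187. amphipods: 2.83 > 2.187 → include.
Rate on top 2: 2.648. snails: 1.13 < 2.648 → exclude; stop.
Optimal diet: mud crabs, amphipods — 2 of 4 types.

2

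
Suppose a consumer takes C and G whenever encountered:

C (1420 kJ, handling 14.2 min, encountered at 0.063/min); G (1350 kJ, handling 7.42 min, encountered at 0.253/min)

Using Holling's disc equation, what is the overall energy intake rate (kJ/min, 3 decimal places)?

114.270 kJ/min

R = (0.063×1420 + 0.253×1350) / (1 + 0.063×14.2 + 0.253×7.42) = 431/3.772 = 114.3 kJ/min.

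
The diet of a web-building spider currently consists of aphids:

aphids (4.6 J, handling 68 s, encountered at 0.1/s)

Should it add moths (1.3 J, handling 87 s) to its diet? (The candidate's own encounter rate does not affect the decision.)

Intake rate on the current diet: R = (0.1×4.6) / (1 + 0.1×68) = 0.46/7.8 = 0.05897 J/s.
moths: E/h = 1.3/87 = 0.01494 J/s.
0.01494 < 0.05897, so adding moths would lower the average — exclude it.

No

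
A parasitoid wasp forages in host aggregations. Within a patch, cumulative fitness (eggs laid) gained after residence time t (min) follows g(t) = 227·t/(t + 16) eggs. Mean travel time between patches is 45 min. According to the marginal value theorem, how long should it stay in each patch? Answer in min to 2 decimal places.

26.83 min

Maximise g(t)/(T+t): set derivative to zero → g'(t)(T+t) = g(t).
g'(t) = 227·16/(t + 16)². Setting 227·16/(t+16)² = 227t/[(t+16)(45+t)] gives 16(45+t) = t(t+16), so t² = 16×45 = 720.
t* = √720 = 26.83 min.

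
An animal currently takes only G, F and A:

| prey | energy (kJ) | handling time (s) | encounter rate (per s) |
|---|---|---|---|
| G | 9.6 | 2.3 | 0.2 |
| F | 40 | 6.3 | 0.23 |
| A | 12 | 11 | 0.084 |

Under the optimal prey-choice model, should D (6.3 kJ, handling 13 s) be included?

Intake rate on the current diet: R = (0.2×9.6 + 0.23×40 + 0.084×12) / (1 + 0.2×2.3 + 0.23×6.3 + 0.084×11) = 12.13/3.833 = 3.164 kJ/s.
Profitability of D: 6.3/13 = 0.4846 kJ/s.
0.4846 < 3.164, so adding D would lower the average — exclude it.

No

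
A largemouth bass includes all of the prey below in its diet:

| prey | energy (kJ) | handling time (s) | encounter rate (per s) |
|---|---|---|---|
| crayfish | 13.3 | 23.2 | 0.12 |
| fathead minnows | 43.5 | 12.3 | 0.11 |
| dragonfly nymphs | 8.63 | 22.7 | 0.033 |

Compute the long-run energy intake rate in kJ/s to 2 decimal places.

1.13 kJ/s

R = Σλ_iE_i / (1 + Σλ_ih_i)
Numerator: 0.12×13.3 + 0.11×43.5 + 0.033×8.63 = 6.666
Denominator: 1 + 0.12×23.2 + 0.11×12.3 + 0.033×22.7 = 5.886
R = 6.666/5.886 = 1.132 kJ/s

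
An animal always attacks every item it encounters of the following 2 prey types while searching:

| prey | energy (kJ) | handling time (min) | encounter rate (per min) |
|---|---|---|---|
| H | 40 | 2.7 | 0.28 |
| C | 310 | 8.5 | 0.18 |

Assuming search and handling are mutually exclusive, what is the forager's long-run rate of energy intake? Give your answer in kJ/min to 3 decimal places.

20.390 kJ/min

R = (0.28×40 + 0.18×310) / (1 + 0.28×2.7 + 0.18×8.5) = 67/3.286 = 20.39 kJ/min.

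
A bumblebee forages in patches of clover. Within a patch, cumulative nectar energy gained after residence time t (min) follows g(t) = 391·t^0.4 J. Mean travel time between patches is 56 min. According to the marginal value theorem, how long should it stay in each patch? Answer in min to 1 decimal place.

By the marginal value theorem, leave when the instantaneous gain rate g'(t) equals the habitat-wide average g(t)/(T + t).
g'(t) = 0.4·391·t^-0.6. Setting 0.4·391·t^-0.6 = 391·t^0.4/(56+t) gives 0.4(56+t) = t, so 0.60·t = 0.4×56.
t* = 0.4×56/0.60 = 37.33 min.

37.3 min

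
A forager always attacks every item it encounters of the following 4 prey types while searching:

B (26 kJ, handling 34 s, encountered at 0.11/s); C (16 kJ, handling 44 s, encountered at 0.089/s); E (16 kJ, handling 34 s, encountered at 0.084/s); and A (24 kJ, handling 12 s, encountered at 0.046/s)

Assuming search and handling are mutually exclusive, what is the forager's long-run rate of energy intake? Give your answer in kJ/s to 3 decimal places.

0.558 kJ/s

Energy encountered per unit search time: 0.11×26 + 0.089×16 + 0.084×16 + 0.046×24 = 6.732 kJ/s.
Handling time per unit search time: 0.11×34 + 0.089×44 + 0.084×34 + 0.046×12 = 11.06.
Rate = 6.732/(1 + 11.06) = 0.558 kJ/s.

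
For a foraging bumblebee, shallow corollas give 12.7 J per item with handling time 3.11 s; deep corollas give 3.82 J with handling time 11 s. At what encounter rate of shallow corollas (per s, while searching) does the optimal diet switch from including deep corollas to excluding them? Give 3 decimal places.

0.030 per s

At the threshold, the rate on shallow corollas alone equals the profitability of deep corollas: λ·12.7/(1 + λ·3.11) = 3.82/11 = 0.3473.
Rearranging, λ(12.7 − 0.3473×3.11) = 0.3473, so λ = 0.3473/11.62 = 0.02989 per s.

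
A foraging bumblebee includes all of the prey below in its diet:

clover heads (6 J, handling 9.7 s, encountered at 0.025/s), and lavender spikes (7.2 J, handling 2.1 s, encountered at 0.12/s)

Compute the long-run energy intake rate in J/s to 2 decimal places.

R = Σλ_iE_i / (1 + Σλ_ih_i)
Numerator: 0.025×6 + 0.12×7.2 = 1.014
Denominator: 1 + 0.025×9.7 + 0.12×2.1 = 1.494
R = 1.014/1.494 = 0.6785 J/s

0.68 J/s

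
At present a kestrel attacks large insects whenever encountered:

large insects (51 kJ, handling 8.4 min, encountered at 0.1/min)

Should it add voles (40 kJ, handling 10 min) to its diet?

Yes

Current rate: (0.1×51)/(1 + 0.1×8.4) = 2.772 kJ/min.
voles: E/h = 40/10 = 4 kJ/min.
Since 4 > R, including voles increases the long-run rate.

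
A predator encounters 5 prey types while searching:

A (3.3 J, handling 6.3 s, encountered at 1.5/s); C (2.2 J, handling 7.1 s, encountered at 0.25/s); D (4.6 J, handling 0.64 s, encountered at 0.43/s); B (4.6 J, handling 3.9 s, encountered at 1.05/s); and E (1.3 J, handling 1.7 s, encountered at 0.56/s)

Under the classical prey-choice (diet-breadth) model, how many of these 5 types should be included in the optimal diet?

1

E/h in descending order: D 7.19, B 1.18, E 0.765, A 0.524, C 0.31 J/s. The optimal diet is the largest prefix of this list for which every included type satisfies E_i/h_i > R on the types above it.
Rate on top 1: 1.551. B: 1.18 < 1.551 → exclude; stop.
Optimal diet: D — 1 of 5 types.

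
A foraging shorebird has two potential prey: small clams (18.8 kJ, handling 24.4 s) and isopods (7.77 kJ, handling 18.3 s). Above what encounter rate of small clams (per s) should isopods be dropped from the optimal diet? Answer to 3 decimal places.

0.050 per s

At the threshold, the rate on small clams alone equals the profitability of isopods: λ·18.8/(1 + λ·24.4) = 7.77/18.3 = 0.4246.
Rearranging, λ(18.8 − 0.4246×24.4) = 0.4246, so λ = 0.4246/8.44 = 0.05031 per s.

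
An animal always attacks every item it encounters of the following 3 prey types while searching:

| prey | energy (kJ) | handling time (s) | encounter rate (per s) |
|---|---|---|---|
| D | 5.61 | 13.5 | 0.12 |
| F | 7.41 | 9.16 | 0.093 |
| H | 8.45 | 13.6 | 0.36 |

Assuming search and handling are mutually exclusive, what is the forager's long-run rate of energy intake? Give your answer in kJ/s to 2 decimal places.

R = Σλ_iE_i / (1 + Σλ_ih_i)
Numerator: 0.12×5.61 + 0.093×7.41 + 0.36×8.45 = 4.404
Denominator: 1 + 0.12×13.5 + 0.093×9.16 + 0.36×13.6 = 8.368
R = 4.404/8.368 = 0.5263 kJ/s

0.53 kJ/s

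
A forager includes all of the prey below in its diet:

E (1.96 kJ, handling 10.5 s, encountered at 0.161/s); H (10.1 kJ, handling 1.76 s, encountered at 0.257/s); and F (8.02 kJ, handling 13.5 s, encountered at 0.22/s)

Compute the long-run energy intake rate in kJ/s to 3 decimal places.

0.765 kJ/s

R = Σλ_iE_i / (1 + Σλ_ih_i)
Numerator: 0.161×1.96 + 0.257×10.1 + 0.22×8.02 = 4.676
Denominator: 1 + 0.161×10.5 + 0.257×1.76 + 0.22×13.5 = 6.113
R = 4.676/6.113 = 0.7649 kJ/s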